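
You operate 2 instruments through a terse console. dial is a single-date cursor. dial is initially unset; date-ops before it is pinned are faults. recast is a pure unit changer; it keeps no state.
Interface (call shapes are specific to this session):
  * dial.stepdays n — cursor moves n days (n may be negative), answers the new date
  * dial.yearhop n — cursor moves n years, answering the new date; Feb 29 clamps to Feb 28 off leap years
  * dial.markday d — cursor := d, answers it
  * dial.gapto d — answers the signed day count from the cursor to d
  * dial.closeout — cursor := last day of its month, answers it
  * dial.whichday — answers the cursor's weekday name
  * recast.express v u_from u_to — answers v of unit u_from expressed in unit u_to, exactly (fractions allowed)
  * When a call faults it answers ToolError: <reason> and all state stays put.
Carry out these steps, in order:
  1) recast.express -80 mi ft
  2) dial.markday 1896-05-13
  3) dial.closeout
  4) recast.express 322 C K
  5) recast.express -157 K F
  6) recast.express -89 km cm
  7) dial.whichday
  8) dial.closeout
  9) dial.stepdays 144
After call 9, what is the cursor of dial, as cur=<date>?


Answer: cur=1896-10-22

Derivation:
% recast.express(v=-80, u_from=mi, u_to=ft) ~> -422400
% dial.markday(d=1896-05-13) ~> 1896-05-13
% dial.closeout() ~> 1896-05-31
% recast.express(v=322, u_from=C, u_to=K) ~> 11903/20
% recast.express(v=-157, u_from=K, u_to=F) ~> -74227/100
% recast.express(v=-89, u_from=km, u_to=cm) ~> -8900000
% dial.whichday() ~> Sunday
% dial.closeout() ~> 1896-05-31
% dial.stepdays(n=144) ~> 1896-10-22


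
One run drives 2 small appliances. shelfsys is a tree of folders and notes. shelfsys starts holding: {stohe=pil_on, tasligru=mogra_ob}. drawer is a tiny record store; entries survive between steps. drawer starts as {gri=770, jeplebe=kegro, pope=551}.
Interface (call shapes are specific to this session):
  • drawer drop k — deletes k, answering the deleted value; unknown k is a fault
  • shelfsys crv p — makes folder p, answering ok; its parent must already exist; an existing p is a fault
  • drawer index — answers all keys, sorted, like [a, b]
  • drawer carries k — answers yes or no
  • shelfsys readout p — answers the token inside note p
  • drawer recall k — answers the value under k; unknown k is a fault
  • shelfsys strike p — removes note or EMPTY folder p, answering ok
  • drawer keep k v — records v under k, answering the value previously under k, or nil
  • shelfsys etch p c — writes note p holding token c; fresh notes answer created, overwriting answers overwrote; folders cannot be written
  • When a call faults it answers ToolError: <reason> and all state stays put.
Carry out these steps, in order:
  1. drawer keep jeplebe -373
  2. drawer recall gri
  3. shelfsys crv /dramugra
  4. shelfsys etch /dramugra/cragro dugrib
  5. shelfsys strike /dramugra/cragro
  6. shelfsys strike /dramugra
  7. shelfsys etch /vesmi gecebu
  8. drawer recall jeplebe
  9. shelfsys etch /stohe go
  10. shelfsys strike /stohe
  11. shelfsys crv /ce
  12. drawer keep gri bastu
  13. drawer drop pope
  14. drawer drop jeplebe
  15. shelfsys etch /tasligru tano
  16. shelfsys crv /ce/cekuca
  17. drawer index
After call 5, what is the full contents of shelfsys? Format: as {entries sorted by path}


I run drawer keep on jeplebe, -373, and observe kegro.
I call drawer recall on gri, — result: 770.
Using shelfsys crv on /dramugra: ok.
Then shelfsys etch on /dramugra/cragro, dugrib, which returns created.
Calling shelfsys strike on /dramugra/cragro, and get ok.
Invoking shelfsys strike on /dramugra: ok.
I call shelfsys etch on /vesmi, gecebu, giving created.
Then drawer recall on jeplebe, giving -373.
Next I call shelfsys etch on /stohe, go, and see overwrote.
Then shelfsys strike on /stohe, — result: ok.
Calling shelfsys crv on /ce, — result: ok.
I run drawer keep on gri, bastu: 770.
Invoking drawer drop on pope, — result: 551.
Using drawer drop on jeplebe, and see -373.
Invoking shelfsys etch on /tasligru, tano, which returns overwrote.
I invoke shelfsys crv on /ce/cekuca, yielding ok.
Next I call drawer index(), and get [gri].

Answer: {dramugra/, stohe=pil_on, tasligru=mogra_ob}


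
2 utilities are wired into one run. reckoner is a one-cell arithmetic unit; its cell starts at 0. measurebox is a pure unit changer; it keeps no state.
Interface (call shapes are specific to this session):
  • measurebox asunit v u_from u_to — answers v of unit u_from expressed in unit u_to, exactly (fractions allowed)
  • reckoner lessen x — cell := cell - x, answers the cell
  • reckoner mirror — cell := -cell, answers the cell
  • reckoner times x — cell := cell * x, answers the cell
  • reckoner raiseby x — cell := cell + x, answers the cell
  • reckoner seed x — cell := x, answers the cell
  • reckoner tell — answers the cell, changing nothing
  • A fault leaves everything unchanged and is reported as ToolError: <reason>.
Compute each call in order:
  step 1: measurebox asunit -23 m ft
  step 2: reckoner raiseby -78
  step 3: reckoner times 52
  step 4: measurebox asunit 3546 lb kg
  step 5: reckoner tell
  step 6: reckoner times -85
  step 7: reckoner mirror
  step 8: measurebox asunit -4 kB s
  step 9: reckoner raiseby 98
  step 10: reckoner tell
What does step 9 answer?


Answer: -344662

Derivation:
>> measurebox asunit(v='-23', u_from='m', u_to='ft')
<< -28750/381
>> reckoner raiseby(x='-78')
<< -78
>> reckoner times(x='52')
<< -4056
>> measurebox asunit(v='3546', u_from='lb', u_to='kg')
<< 80421927201/50000000
>> reckoner tell()
<< -4056
>> reckoner times(x='-85')
<< 344760
>> reckoner mirror()
<< -344760
>> measurebox asunit(v='-4', u_from='kB', u_to='s')
<< ToolError: incompatible units
>> reckoner raiseby(x='98')
<< -344662
>> reckoner tell()
<< -344662


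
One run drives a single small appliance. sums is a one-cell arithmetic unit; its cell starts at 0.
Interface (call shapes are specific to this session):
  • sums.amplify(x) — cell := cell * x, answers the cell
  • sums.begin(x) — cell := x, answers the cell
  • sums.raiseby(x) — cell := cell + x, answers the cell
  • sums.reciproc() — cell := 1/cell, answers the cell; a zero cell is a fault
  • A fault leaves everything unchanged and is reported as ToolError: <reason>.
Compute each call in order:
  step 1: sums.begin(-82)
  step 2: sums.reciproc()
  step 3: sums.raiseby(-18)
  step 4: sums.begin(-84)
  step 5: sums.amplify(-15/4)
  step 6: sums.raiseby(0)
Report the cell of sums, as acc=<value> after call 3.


Answer: acc=-1477/82

Derivation:
>>> begin -82
= -82
>>> reciproc
= -1/82
>>> raiseby -18
= -1477/82
>>> begin -84
= -84
>>> amplify -15/4
= 315
>>> raiseby 0
= 315


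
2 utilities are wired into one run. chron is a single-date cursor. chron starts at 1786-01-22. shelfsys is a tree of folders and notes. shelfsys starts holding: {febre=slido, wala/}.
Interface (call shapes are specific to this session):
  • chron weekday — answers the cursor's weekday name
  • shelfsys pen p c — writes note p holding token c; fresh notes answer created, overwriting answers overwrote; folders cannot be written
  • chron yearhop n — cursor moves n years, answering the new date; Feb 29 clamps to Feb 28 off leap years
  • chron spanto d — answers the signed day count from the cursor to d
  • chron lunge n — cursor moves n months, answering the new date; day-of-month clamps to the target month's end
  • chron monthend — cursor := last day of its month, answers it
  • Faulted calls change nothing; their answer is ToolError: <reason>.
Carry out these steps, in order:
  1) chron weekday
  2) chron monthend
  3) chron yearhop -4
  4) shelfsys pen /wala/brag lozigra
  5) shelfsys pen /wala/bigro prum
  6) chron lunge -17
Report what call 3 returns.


>> chron weekday()
<< Sunday
>> chron monthend()
<< 1786-01-31
>> chron yearhop(n: -4)
<< 1782-01-31
>> shelfsys pen(p: /wala/brag, c: lozigra)
<< created
>> shelfsys pen(p: /wala/bigro, c: prum)
<< created
>> chron lunge(n: -17)
<< 1780-08-31

Answer: 1782-01-31


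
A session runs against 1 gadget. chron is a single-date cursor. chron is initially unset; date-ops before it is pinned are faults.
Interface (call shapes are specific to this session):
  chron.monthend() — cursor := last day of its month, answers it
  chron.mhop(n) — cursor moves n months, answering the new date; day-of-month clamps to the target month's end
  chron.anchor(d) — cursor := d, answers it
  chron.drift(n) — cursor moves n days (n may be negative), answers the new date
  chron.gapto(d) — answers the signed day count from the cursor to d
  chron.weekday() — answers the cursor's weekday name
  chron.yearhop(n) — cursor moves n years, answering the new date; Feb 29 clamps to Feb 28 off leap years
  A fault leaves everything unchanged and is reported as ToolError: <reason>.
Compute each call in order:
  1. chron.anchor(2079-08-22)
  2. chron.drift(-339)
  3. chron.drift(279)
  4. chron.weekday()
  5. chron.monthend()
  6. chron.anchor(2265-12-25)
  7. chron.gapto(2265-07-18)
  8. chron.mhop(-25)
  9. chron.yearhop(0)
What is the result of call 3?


Answer: 2079-06-23

Derivation:
I invoke anchor passing 2079-08-22, giving 2079-08-22.
Next I call drift passing -339, — result: 2078-09-17.
Using drift passing 279, and see 2079-06-23.
Using weekday, and get Friday.
I call monthend, giving 2079-06-30.
Calling anchor passing 2265-12-25, giving 2265-12-25.
Calling gapto passing 2265-07-18: -160.
Invoking mhop passing -25, and observe 2263-11-25.
I use yearhop passing 0, yielding 2263-11-25.


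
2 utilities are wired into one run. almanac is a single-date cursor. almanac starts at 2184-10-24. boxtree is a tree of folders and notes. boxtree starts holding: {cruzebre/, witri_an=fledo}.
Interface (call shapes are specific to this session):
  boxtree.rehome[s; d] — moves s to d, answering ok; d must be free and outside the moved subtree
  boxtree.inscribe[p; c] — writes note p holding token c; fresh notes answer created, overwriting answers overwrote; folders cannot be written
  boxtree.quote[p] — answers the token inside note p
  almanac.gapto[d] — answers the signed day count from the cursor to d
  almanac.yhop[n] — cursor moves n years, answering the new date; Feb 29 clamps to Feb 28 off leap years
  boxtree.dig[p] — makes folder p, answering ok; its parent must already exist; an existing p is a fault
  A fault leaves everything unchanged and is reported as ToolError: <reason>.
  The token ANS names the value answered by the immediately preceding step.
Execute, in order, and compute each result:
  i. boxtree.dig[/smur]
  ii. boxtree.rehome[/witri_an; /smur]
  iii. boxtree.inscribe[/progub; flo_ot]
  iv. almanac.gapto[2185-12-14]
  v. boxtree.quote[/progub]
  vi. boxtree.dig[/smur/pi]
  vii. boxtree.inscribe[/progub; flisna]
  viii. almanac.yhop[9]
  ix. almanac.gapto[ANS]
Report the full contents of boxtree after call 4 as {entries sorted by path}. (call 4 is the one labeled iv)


>> boxtree.dig(/smur)
<< ok
>> boxtree.rehome(/witri_an, /smur)
<< ToolError: exists
>> boxtree.inscribe(/progub, flo_ot)
<< created
>> almanac.gapto(2185-12-14)
<< 416
>> boxtree.quote(/progub)
<< flo_ot
>> boxtree.dig(/smur/pi)
<< ok
>> boxtree.inscribe(/progub, flisna)
<< overwrote
>> almanac.yhop(9)
<< 2193-10-24
>> almanac.gapto(ANS)
<< 0

Answer: {cruzebre/, progub=flo_ot, smur/, witri_an=fledo}


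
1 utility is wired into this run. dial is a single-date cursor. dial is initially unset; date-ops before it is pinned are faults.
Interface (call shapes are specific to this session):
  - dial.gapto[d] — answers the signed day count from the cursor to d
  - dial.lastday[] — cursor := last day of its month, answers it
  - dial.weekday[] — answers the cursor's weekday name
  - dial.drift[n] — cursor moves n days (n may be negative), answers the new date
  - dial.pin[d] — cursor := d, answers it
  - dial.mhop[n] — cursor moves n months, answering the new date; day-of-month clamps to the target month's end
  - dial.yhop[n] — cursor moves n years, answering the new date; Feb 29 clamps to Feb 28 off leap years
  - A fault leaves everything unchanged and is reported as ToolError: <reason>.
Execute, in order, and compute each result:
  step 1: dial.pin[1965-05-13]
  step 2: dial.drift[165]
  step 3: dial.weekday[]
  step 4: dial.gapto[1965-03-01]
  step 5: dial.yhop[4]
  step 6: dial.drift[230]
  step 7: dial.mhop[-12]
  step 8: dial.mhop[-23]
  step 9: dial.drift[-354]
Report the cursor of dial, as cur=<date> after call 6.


→ dial.pin(d=1965-05-13)
← 1965-05-13
→ dial.drift(n=165)
← 1965-10-25
→ dial.weekday()
← Monday
→ dial.gapto(d=1965-03-01)
← -238
→ dial.yhop(n=4)
← 1969-10-25
→ dial.drift(n=230)
← 1970-06-12
→ dial.mhop(n=-12)
← 1969-06-12
→ dial.mhop(n=-23)
← 1967-07-12
→ dial.drift(n=-354)
← 1966-07-23

Answer: cur=1970-06-12


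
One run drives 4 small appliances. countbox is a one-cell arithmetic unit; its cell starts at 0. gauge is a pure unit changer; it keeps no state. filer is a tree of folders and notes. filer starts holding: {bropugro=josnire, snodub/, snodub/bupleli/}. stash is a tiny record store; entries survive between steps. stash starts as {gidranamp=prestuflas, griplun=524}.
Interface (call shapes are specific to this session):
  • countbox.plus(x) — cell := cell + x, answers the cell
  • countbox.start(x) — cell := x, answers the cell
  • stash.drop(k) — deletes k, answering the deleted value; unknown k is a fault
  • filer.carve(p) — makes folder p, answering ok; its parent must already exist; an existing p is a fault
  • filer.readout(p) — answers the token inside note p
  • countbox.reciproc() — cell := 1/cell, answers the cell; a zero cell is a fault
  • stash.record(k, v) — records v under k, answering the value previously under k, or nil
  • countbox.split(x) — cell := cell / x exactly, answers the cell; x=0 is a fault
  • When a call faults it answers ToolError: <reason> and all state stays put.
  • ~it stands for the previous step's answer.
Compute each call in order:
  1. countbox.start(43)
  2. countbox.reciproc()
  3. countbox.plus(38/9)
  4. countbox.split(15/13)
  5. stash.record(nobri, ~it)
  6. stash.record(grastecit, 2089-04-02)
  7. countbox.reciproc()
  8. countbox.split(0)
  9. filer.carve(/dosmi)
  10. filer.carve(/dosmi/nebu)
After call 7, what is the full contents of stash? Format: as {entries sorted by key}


Answer: {gidranamp=prestuflas, grastecit=2089-04-02, griplun=524, nobri=21359/5805}

Derivation:
Act: countbox.start[x→43]
Obs: 43
Act: countbox.reciproc[]
Obs: 1/43
Act: countbox.plus[x→38/9]
Obs: 1643/387
Act: countbox.split[x→15/13]
Obs: 21359/5805
Act: stash.record[k→nobri; v→~it]
Obs: nil
Act: stash.record[k→grastecit; v→2089-04-02]
Obs: nil
Act: countbox.reciproc[]
Obs: 5805/21359
Act: countbox.split[x→0]
Obs: ToolError: division by zero
Act: filer.carve[p→/dosmi]
Obs: ok
Act: filer.carve[p→/dosmi/nebu]
Obs: ok


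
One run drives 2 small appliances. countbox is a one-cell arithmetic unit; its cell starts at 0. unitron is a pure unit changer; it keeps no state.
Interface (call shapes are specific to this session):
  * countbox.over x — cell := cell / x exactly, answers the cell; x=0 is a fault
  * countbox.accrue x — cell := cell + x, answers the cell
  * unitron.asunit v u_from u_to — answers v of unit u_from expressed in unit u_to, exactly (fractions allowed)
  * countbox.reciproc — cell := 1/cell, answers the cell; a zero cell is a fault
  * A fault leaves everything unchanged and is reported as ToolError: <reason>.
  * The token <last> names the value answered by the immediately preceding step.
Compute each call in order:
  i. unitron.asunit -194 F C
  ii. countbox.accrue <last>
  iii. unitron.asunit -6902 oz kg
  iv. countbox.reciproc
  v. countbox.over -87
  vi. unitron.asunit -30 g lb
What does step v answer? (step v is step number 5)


Answer: 3/32770

Derivation:
-- 1. asunit(v→-194, u_from→F, u_to→C) == -1130/9
-- 2. accrue(x→<last>) == -1130/9
-- 3. asunit(v→-6902, u_from→oz, u_to→kg) == -156534726887/800000000
-- 4. reciproc() == -9/1130
-- 5. over(x→-87) == 3/32770
-- 6. asunit(v→-30, u_from→g, u_to→lb) == -3000000/45359237


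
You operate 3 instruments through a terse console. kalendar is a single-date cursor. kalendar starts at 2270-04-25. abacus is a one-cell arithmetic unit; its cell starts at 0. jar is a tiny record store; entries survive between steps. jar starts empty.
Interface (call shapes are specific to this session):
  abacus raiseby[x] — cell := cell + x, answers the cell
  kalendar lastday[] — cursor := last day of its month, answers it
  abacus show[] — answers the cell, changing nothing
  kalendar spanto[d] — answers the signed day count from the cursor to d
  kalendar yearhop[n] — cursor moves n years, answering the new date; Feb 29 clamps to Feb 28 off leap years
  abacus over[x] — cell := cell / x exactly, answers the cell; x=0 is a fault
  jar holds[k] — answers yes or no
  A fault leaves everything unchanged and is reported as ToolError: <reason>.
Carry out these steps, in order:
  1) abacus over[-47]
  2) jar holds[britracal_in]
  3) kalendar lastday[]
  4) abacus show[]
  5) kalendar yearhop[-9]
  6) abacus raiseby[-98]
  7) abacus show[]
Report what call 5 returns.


-> abacus over(x='-47')
<- 0
-> jar holds(k='britracal_in')
<- no
-> kalendar lastday()
<- 2270-04-30
-> abacus show()
<- 0
-> kalendar yearhop(n='-9')
<- 2261-04-30
-> abacus raiseby(x='-98')
<- -98
-> abacus show()
<- -98

Answer: 2261-04-30


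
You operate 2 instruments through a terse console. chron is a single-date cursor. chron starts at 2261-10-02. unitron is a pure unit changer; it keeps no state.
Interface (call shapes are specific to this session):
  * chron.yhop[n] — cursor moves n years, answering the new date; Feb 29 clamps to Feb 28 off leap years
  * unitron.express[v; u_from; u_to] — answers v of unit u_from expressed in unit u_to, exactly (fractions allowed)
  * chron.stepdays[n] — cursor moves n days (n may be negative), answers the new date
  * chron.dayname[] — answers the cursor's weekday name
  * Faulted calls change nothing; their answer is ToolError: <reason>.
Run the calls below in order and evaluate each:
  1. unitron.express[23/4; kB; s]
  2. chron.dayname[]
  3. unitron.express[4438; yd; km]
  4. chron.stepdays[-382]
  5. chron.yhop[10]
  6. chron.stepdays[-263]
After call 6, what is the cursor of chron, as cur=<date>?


[in] unitron.express v: 23/4 u_from: kB u_to: s
  ToolError: incompatible units
[in] chron.dayname
  Wednesday
[in] unitron.express v: 4438 u_from: yd u_to: km
  2536317/625000
[in] chron.stepdays n: -382
  2260-09-15
[in] chron.yhop n: 10
  2270-09-15
[in] chron.stepdays n: -263
  2269-12-26

Answer: cur=2269-12-26


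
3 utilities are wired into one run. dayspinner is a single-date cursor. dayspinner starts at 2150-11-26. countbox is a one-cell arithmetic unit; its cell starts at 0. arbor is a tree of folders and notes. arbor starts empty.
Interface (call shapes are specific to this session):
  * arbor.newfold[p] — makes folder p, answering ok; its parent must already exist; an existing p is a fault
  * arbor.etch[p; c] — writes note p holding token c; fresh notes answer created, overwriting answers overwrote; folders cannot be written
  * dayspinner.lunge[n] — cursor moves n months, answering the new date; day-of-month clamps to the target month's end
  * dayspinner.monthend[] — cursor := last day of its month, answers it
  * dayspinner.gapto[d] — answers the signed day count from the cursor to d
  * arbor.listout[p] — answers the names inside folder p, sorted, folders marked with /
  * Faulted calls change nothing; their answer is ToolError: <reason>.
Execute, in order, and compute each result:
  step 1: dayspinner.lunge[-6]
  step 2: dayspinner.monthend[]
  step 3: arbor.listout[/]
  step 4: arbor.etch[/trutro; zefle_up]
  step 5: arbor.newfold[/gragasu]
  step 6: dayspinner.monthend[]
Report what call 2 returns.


Answer: 2150-05-31

Derivation:
~$ dayspinner.lunge n=-6
[out] 2150-05-26
~$ dayspinner.monthend
[out] 2150-05-31
~$ arbor.listout p=/
[out] []
~$ arbor.etch p=/trutro c=zefle_up
[out] created
~$ arbor.newfold p=/gragasu
[out] ok
~$ dayspinner.monthend
[out] 2150-05-31


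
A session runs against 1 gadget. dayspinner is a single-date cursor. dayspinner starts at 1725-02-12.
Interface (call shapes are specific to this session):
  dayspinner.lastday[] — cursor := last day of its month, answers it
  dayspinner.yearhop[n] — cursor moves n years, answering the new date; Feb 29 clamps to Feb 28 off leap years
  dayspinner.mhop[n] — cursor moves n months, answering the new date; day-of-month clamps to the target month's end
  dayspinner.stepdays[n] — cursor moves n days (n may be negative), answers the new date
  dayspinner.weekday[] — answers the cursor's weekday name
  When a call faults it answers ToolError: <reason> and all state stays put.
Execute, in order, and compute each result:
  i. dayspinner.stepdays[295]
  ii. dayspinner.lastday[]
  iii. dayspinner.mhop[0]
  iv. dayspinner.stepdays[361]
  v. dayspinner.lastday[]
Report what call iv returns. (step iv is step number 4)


Answer: 1726-12-27

Derivation:
==> dayspinner.stepdays(n→295)
<== 1725-12-04
==> dayspinner.lastday()
<== 1725-12-31
==> dayspinner.mhop(n→0)
<== 1725-12-31
==> dayspinner.stepdays(n→361)
<== 1726-12-27
==> dayspinner.lastday()
<== 1726-12-31


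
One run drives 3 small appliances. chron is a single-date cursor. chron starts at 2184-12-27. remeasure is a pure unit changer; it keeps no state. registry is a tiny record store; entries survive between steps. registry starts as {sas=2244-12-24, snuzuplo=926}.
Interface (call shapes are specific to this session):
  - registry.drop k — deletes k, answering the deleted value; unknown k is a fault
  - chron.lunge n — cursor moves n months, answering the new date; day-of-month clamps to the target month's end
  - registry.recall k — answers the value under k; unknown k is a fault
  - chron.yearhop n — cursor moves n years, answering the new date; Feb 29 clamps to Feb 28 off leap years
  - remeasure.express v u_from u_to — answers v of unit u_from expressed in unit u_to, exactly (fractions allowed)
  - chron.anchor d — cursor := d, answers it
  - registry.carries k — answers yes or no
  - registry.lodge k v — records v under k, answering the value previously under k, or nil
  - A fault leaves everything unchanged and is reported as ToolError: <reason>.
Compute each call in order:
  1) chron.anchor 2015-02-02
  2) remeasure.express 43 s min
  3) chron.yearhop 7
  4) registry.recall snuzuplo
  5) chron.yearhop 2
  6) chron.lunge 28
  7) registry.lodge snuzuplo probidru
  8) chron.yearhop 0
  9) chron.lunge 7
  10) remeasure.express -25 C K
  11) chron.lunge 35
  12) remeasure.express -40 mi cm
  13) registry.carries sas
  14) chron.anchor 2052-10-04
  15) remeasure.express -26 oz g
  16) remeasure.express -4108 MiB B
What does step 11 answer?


Answer: 2029-12-02

Derivation:
Invoking chron.anchor passing d=2015-02-02, — result: 2015-02-02.
Then remeasure.express passing v=43, u_from=s, u_to=min, and get 43/60.
I try chron.yearhop passing n=7, yielding 2022-02-02.
Then registry.recall passing k=snuzuplo, → 926.
I run chron.yearhop passing n=2, — result: 2024-02-02.
I run chron.lunge passing n=28, yielding 2026-06-02.
I invoke registry.lodge passing k=snuzuplo, v=probidru, → 926.
I run chron.yearhop passing n=0, yielding 2026-06-02.
Using chron.lunge passing n=7, giving 2027-01-02.
I run remeasure.express passing v=-25, u_from=C, u_to=K: 4963/20.
I run chron.lunge passing n=35: 2029-12-02.
Now I run remeasure.express passing v=-40, u_from=mi, u_to=cm, giving -6437376.
I invoke registry.carries passing k=sas: yes.
Next I call chron.anchor passing d=2052-10-04, and see 2052-10-04.
I use remeasure.express passing v=-26, u_from=oz, u_to=g, and observe -589670081/800000.
Then remeasure.express passing v=-4108, u_from=MiB, u_to=B: -4307550208.


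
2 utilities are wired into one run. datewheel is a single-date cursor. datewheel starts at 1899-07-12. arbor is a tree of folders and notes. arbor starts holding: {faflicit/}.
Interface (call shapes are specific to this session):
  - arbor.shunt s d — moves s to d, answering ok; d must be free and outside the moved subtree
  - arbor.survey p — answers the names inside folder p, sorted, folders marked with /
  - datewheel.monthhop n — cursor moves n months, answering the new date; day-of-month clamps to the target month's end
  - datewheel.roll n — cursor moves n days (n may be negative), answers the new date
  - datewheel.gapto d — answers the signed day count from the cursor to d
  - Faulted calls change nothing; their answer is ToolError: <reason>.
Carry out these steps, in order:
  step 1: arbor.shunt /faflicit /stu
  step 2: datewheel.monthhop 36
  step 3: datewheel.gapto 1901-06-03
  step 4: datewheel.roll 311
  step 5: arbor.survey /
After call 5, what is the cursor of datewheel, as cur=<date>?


Answer: cur=1903-05-19

Derivation:
CALL arbor.shunt[s=/faflicit; d=/stu]
RET  ok
CALL datewheel.monthhop[n=36]
RET  1902-07-12
CALL datewheel.gapto[d=1901-06-03]
RET  -404
CALL datewheel.roll[n=311]
RET  1903-05-19
CALL arbor.survey[p=/]
RET  [stu/]


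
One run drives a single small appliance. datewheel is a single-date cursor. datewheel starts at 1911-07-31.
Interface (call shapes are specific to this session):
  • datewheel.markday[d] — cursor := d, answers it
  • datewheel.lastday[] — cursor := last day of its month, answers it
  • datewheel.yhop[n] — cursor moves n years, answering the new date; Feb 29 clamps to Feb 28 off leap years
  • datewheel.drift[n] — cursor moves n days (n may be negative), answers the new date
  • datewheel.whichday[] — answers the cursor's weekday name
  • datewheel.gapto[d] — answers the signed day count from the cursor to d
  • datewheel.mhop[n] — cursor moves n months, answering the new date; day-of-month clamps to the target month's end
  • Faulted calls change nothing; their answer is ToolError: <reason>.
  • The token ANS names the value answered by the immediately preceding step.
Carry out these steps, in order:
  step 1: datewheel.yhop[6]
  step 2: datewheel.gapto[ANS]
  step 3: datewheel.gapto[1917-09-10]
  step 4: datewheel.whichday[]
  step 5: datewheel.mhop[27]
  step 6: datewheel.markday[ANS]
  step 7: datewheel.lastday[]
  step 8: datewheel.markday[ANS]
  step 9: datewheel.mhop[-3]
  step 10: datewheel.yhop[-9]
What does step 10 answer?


Using datewheel.yhop passing n→6, → 1917-07-31.
I call datewheel.gapto passing d→ANS, yielding 0.
I invoke datewheel.gapto passing d→1917-09-10, and see 41.
I call datewheel.whichday, giving Tuesday.
Using datewheel.mhop passing n→27: 1919-10-31.
I run datewheel.markday passing d→ANS, and observe 1919-10-31.
I invoke datewheel.lastday: 1919-10-31.
I invoke datewheel.markday passing d→ANS, — result: 1919-10-31.
I use datewheel.mhop passing n→-3, yielding 1919-07-31.
Then datewheel.yhop passing n→-9, and get 1910-07-31.

Answer: 1910-07-31


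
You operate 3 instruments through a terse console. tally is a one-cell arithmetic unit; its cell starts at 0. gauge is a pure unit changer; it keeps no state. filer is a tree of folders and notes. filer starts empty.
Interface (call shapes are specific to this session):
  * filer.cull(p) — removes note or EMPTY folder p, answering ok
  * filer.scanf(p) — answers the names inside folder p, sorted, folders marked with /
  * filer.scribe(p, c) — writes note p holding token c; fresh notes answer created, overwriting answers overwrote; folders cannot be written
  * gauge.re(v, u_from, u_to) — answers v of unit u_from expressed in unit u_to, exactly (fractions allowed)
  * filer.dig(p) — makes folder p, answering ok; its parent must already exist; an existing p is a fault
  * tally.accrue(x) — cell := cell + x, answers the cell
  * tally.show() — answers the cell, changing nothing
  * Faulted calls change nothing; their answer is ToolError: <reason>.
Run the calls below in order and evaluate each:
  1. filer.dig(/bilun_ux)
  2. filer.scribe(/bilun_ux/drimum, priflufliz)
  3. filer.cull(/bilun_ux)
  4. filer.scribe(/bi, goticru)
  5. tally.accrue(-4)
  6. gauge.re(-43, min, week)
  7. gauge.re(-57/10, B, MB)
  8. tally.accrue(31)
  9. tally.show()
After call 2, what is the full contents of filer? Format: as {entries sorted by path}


Answer: {bilun_ux/, bilun_ux/drimum=priflufliz}

Derivation:
I invoke filer.dig passing p→/bilun_ux, — result: ok.
I call filer.scribe passing p→/bilun_ux/drimum, c→priflufliz, — result: created.
I run filer.cull passing p→/bilun_ux, and see ToolError: not empty.
I try filer.scribe passing p→/bi, c→goticru, which returns created.
Invoking tally.accrue passing x→-4: -4.
Next I call gauge.re passing v→-43, u_from→min, u_to→week, yielding -43/10080.
Then gauge.re passing v→-57/10, u_from→B, u_to→MB: -57/10000000.
Using tally.accrue passing x→31, which returns 27.
Calling tally.show, → 27.


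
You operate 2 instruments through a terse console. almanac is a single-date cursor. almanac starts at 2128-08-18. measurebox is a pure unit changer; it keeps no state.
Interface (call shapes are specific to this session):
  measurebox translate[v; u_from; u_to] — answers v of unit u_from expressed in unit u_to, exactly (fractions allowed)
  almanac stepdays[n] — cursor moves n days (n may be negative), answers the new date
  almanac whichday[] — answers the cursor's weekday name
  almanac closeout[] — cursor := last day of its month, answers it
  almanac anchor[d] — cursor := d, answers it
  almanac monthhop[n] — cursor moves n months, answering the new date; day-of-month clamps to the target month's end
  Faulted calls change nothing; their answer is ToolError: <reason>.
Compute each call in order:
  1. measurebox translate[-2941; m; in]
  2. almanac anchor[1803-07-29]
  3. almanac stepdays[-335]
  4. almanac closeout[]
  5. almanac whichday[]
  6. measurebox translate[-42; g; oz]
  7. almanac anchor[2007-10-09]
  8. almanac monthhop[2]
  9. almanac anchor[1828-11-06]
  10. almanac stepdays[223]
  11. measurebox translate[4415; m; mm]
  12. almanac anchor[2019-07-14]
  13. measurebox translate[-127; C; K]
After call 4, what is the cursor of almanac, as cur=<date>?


Answer: cur=1802-08-31

Derivation:
[in] measurebox translate v=-2941 u_from=m u_to=in
  -14705000/127
[in] almanac anchor d=1803-07-29
  1803-07-29
[in] almanac stepdays n=-335
  1802-08-28
[in] almanac closeout
  1802-08-31
[in] almanac whichday
  Tuesday
[in] measurebox translate v=-42 u_from=g u_to=oz
  -9600000/6479891
[in] almanac anchor d=2007-10-09
  2007-10-09
[in] almanac monthhop n=2
  2007-12-09
[in] almanac anchor d=1828-11-06
  1828-11-06
[in] almanac stepdays n=223
  1829-06-17
[in] measurebox translate v=4415 u_from=m u_to=mm
  4415000
[in] almanac anchor d=2019-07-14
  2019-07-14
[in] measurebox translate v=-127 u_from=C u_to=K
  2923/20


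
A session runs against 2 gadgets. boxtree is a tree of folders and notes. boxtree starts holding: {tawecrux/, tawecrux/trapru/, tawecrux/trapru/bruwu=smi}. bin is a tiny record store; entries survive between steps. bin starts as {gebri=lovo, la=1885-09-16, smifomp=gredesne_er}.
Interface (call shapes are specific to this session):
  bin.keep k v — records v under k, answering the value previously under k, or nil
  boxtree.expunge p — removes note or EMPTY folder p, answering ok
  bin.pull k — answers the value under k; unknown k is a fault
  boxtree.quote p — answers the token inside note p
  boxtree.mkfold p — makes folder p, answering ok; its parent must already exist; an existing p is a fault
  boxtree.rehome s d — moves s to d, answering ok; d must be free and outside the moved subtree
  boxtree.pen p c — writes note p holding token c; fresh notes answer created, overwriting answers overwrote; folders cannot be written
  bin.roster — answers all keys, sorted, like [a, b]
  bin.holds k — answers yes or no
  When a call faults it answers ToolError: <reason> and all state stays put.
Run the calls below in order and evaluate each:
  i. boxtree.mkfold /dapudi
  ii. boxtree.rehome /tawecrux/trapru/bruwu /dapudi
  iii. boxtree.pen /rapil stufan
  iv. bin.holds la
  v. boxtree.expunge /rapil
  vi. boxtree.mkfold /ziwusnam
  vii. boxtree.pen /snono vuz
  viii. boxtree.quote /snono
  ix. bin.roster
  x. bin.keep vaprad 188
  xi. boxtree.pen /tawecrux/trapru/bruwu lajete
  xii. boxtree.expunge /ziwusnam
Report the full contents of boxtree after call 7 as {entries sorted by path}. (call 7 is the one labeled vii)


>> mkfold(p='/dapudi')
<< ok
>> rehome(s='/tawecrux/trapru/bruwu', d='/dapudi')
<< ToolError: exists
>> pen(p='/rapil', c='stufan')
<< created
>> holds(k='la')
<< yes
>> expunge(p='/rapil')
<< ok
>> mkfold(p='/ziwusnam')
<< ok
>> pen(p='/snono', c='vuz')
<< created
>> quote(p='/snono')
<< vuz
>> roster()
<< [gebri, la, smifomp]
>> keep(k='vaprad', v='188')
<< nil
>> pen(p='/tawecrux/trapru/bruwu', c='lajete')
<< overwrote
>> expunge(p='/ziwusnam')
<< ok

Answer: {dapudi/, snono=vuz, tawecrux/, tawecrux/trapru/, tawecrux/trapru/bruwu=smi, ziwusnam/}


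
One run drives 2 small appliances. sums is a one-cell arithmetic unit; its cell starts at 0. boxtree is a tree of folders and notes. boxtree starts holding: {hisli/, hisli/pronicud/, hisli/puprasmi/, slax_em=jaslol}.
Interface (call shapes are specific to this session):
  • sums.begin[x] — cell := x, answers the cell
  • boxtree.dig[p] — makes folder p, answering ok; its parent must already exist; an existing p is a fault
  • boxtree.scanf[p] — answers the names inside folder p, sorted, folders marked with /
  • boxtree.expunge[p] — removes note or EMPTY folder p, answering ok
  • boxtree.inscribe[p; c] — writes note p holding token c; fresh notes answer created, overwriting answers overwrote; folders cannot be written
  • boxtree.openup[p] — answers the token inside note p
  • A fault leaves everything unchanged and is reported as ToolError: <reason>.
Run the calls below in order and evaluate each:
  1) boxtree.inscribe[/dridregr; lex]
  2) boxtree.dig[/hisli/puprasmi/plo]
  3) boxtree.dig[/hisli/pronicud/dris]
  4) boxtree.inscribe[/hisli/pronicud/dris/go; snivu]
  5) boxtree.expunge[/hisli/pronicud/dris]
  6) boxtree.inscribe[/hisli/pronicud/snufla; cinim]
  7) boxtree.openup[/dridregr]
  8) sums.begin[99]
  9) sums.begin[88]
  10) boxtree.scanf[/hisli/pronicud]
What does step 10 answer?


Answer: [dris/, snufla]

Derivation:
I run boxtree.inscribe using p='/dridregr', c='lex', and get created.
Now I run boxtree.dig using p='/hisli/puprasmi/plo', which returns ok.
Using boxtree.dig using p='/hisli/pronicud/dris', — result: ok.
I use boxtree.inscribe using p='/hisli/pronicud/dris/go', c='snivu', and see created.
Now I run boxtree.expunge using p='/hisli/pronicud/dris', and see ToolError: not empty.
Next I call boxtree.inscribe using p='/hisli/pronicud/snufla', c='cinim': created.
I call boxtree.openup using p='/dridregr', and get lex.
Now I run sums.begin using x='99': 99.
Calling sums.begin using x='88': 88.
Calling boxtree.scanf using p='/hisli/pronicud', and get [dris/, snufla].


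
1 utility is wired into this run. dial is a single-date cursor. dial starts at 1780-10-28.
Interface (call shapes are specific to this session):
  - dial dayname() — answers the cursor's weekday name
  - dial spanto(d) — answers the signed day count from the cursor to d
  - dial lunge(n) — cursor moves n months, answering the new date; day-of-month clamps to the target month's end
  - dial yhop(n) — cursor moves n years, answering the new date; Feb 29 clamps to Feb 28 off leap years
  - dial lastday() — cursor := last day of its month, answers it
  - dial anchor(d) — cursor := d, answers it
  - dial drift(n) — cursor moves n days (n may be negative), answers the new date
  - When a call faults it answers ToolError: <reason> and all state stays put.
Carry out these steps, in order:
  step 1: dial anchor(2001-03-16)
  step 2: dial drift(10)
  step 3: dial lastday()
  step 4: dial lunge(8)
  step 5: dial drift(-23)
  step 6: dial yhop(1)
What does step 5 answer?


Answer: 2001-11-07

Derivation:
==> dial anchor(d: 2001-03-16)
<== 2001-03-16
==> dial drift(n: 10)
<== 2001-03-26
==> dial lastday()
<== 2001-03-31
==> dial lunge(n: 8)
<== 2001-11-30
==> dial drift(n: -23)
<== 2001-11-07
==> dial yhop(n: 1)
<== 2002-11-07


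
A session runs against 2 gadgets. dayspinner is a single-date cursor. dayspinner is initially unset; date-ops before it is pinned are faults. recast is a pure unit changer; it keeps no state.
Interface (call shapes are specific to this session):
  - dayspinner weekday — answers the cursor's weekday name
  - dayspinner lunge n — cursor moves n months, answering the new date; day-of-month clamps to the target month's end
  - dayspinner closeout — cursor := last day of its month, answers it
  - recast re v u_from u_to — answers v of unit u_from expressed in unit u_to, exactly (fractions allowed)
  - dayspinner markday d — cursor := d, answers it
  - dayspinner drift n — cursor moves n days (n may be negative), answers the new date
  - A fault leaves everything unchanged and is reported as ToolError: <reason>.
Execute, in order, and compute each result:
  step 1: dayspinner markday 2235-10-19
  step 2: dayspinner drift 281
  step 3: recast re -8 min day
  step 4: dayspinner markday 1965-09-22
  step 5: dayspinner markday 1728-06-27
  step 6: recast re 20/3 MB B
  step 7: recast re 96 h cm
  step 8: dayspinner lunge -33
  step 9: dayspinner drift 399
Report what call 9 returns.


·→ dayspinner markday(d: 2235-10-19)
·← 2235-10-19
·→ dayspinner drift(n: 281)
·← 2236-07-26
·→ recast re(v: -8, u_from: min, u_to: day)
·← -1/180
·→ dayspinner markday(d: 1965-09-22)
·← 1965-09-22
·→ dayspinner markday(d: 1728-06-27)
·← 1728-06-27
·→ recast re(v: 20/3, u_from: MB, u_to: B)
·← 20000000/3
·→ recast re(v: 96, u_from: h, u_to: cm)
·← ToolError: incompatible units
·→ dayspinner lunge(n: -33)
·← 1725-09-27
·→ dayspinner drift(n: 399)
·← 1726-10-31

Answer: 1726-10-31


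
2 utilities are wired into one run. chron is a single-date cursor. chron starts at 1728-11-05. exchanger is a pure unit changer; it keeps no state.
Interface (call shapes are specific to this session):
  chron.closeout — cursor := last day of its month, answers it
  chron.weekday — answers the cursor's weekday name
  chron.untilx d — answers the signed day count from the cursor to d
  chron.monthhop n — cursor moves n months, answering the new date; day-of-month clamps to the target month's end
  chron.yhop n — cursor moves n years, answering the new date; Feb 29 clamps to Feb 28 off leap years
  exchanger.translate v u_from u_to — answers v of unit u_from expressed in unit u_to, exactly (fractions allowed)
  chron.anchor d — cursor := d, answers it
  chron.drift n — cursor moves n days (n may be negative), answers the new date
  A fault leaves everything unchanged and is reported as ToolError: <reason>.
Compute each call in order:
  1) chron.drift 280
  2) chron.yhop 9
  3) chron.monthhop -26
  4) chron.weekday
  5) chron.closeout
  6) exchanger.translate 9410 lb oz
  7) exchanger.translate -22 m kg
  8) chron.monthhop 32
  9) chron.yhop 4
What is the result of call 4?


Answer: Tuesday

Derivation:
Act: chron.drift[n='280']
Obs: 1729-08-12
Act: chron.yhop[n='9']
Obs: 1738-08-12
Act: chron.monthhop[n='-26']
Obs: 1736-06-12
Act: chron.weekday[]
Obs: Tuesday
Act: chron.closeout[]
Obs: 1736-06-30
Act: exchanger.translate[v='9410'; u_from='lb'; u_to='oz']
Obs: 150560
Act: exchanger.translate[v='-22'; u_from='m'; u_to='kg']
Obs: ToolError: incompatible units
Act: chron.monthhop[n='32']
Obs: 1739-02-28
Act: chron.yhop[n='4']
Obs: 1743-02-28


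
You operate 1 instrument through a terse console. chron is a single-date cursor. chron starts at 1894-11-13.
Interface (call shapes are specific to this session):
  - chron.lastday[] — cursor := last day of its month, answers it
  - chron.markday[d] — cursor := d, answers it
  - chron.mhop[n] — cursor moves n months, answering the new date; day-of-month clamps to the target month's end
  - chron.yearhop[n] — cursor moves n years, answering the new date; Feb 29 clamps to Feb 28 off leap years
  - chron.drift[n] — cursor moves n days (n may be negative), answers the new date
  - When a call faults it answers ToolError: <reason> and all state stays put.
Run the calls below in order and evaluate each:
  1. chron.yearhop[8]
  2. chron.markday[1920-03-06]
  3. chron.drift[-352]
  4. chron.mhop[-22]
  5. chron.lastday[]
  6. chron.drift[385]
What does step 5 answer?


[in] chron.yearhop n→8
= 1902-11-13
[in] chron.markday d→1920-03-06
= 1920-03-06
[in] chron.drift n→-352
= 1919-03-20
[in] chron.mhop n→-22
= 1917-05-20
[in] chron.lastday
= 1917-05-31
[in] chron.drift n→385
= 1918-06-20

Answer: 1917-05-31
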